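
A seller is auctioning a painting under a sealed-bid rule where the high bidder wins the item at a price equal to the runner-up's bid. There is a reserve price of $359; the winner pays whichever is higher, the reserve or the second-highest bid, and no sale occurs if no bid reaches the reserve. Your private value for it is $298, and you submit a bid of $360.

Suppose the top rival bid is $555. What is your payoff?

$0

Your bid $360 is below the highest competing bid $555, so you lose. Payoff $0.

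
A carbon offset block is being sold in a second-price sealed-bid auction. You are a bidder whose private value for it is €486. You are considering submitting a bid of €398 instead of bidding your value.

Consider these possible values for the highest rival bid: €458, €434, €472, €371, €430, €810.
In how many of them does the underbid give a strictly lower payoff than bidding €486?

4

The deviation hurts exactly when the highest competing bid lies strictly between €398 and €486 — underbidding then forfeits a profitable win.
€458: inside the interval → strictly worse (loss €28).
€434: inside the interval → strictly worse (loss €52).
€472: inside the interval → strictly worse (loss €14).
€371: below both → same outcome either way.
€430: inside the interval → strictly worse (loss €56).
€810: above both → same outcome either way.
Count: 4.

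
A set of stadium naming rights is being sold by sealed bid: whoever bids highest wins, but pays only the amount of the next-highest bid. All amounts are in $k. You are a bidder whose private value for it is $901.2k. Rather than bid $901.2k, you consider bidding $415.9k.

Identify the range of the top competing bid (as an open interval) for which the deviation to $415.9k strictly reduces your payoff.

If the competing bid is below $415.9k, both bids win at the same price — no difference.
If it is above $901.2k, both bids lose — no difference.
If it lies strictly between $415.9k and $901.2k, bidding your value wins at a price below your value (positive payoff) while bidding $415.9k loses (payoff 0).
So the deviation strictly hurts on the open interval ($415.9k, $901.2k).
In a second-price auction your bid sets only whether you win, not what you pay, so bidding your true value is weakly dominant.

($415.9k, $901.2k)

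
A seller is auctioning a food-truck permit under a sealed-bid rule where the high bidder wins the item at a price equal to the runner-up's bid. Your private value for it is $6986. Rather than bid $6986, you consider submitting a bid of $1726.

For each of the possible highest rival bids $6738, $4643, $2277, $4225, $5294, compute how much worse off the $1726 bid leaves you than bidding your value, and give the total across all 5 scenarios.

$11753

The deviation costs you only when the competing bid falls strictly between $1726 and $6986; elsewhere both bids give the same outcome.
$6738: truthful payoff $248, deviation payoff $0 → loss $248.
$4643: truthful payoff $2343, deviation payoff $0 → loss $2343.
$2277: truthful payoff $4709, deviation payoff $0 → loss $4709.
$4225: truthful payoff $2761, deviation payoff $0 → loss $2761.
$5294: truthful payoff $1692, deviation payoff $0 → loss $1692.
Total loss = $248 + $2343 + $4709 + $2761 + $1692 = $11753.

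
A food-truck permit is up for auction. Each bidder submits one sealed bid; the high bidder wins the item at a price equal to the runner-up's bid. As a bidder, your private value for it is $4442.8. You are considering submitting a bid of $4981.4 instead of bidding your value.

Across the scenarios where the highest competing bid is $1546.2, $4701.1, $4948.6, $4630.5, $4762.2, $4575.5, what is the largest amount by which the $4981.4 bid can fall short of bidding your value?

$505.8

$1546.2: same outcome either way → loss $0.
$4701.1: truthful gives $0, deviation gives −$258.3 → loss $258.3.
$4948.6: truthful gives $0, deviation gives −$505.8 → loss $505.8.
$4630.5: truthful gives $0, deviation gives −$187.7 → loss $187.7.
$4762.2: truthful gives $0, deviation gives −$319.4 → loss $319.4.
$4575.5: truthful gives $0, deviation gives −$132.7 → loss $132.7.
Maximum loss: $505.8.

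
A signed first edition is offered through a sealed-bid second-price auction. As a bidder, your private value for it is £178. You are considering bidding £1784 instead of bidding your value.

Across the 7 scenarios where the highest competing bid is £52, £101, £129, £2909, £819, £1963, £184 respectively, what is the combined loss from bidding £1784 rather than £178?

The deviation costs you only when the competing bid falls strictly between £178 and £1784; elsewhere both bids give the same outcome.
£52: outcomes coincide → loss £0.
£101: outcomes coincide → loss £0.
£129: outcomes coincide → loss £0.
£2909: outcomes coincide → loss £0.
£819: truthful payoff £0, deviation payoff −£641 → loss £641.
£1963: outcomes coincide → loss £0.
£184: truthful payoff £0, deviation payoff −£6 → loss £6.
Total loss = £641 + £6 = £647.

£647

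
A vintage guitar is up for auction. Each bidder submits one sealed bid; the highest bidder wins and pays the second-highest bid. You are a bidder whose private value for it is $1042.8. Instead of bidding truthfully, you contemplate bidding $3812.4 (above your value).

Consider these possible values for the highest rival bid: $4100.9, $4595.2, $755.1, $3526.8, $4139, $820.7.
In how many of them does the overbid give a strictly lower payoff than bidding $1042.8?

1

The deviation hurts exactly when the highest competing bid lies strictly between $1042.8 and $3812.4 — overbidding then wins at a price above your value.
$4100.9: above both → same outcome either way.
$4595.2: above both → same outcome either way.
$755.1: below both → same outcome either way.
$3526.8: inside the interval → strictly worse (loss $2484).
$4139: above both → same outcome either way.
$820.7: below both → same outcome either way.
Count: 1.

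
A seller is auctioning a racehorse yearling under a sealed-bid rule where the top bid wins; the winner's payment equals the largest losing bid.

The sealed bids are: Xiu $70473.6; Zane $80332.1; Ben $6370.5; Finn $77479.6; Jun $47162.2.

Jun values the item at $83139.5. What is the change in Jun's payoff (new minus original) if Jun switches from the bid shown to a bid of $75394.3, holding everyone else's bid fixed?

The highest bid among the other bidders is $80332.1; Jun's bid doesn't change that.
Original bid $47162.2: Jun is not highest (top rival bid is $80332.1); payoff $0.
Alternative bid $75394.3: Jun is not highest (top rival bid is $80332.1); payoff $0.
Change in payoff = $0 − ($0) = $0.

$0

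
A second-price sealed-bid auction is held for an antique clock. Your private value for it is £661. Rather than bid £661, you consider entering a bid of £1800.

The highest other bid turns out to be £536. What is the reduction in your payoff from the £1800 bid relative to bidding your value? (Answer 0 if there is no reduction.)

£0

Bidding your value £661: you win (since £661 > £536) and pay £536. Payoff £125.
Bidding £1800: you win and pay £536. Payoff £661 − £536 = £125.
Difference = £125 − £125 = £0; both bids lead to the same outcome because the competing bid is below both your value and your alternative bid.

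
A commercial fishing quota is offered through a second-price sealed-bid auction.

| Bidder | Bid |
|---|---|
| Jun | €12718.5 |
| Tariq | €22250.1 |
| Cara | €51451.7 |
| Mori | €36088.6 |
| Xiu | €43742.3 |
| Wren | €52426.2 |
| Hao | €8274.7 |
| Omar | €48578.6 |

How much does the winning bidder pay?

Highest bid: Wren at €52426.2, so Wren wins.
Second-highest bid: Cara at €51451.7 — that is the price the winner pays.

€51451.7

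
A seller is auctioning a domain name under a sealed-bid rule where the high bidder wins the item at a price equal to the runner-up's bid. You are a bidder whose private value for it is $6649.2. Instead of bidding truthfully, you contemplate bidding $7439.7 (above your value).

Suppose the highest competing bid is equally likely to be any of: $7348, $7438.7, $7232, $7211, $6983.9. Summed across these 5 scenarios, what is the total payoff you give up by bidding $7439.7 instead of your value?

The deviation costs you only when the competing bid falls strictly between $6649.2 and $7439.7; elsewhere both bids give the same outcome.
$7348: truthful payoff $0, deviation payoff −$698.8 → loss $698.8.
$7438.7: truthful payoff $0, deviation payoff −$789.5 → loss $789.5.
$7232: truthful payoff $0, deviation payoff −$582.8 → loss $582.8.
$7211: truthful payoff $0, deviation payoff −$561.8 → loss $561.8.
$6983.9: truthful payoff $0, deviation payoff −$334.7 → loss $334.7.
Total loss = $698.8 + $789.5 + $582.8 + $561.8 + $334.7 = $2967.6.

$2967.6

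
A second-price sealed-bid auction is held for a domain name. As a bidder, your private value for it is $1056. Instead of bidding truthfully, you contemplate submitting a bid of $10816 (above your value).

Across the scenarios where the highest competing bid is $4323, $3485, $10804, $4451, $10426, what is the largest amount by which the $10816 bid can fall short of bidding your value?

$4323: truthful gives $0, deviation gives −$3267 → loss $3267.
$3485: truthful gives $0, deviation gives −$2429 → loss $2429.
$10804: truthful gives $0, deviation gives −$9748 → loss $9748.
$4451: truthful gives $0, deviation gives −$3395 → loss $3395.
$10426: truthful gives $0, deviation gives −$9370 → loss $9370.
Maximum loss: $9748.

$9748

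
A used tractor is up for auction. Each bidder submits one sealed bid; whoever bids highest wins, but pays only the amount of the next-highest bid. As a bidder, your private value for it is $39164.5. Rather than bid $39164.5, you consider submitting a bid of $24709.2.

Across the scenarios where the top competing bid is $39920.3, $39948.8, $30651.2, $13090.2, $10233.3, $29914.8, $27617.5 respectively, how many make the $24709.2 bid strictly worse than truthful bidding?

3

The deviation hurts exactly when the highest competing bid lies strictly between $24709.2 and $39164.5 — underbidding then forfeits a profitable win.
$39920.3: above both → same outcome either way.
$39948.8: above both → same outcome either way.
$30651.2: inside the interval → strictly worse (loss $8513.3).
$13090.2: below both → same outcome either way.
$10233.3: below both → same outcome either way.
$29914.8: inside the interval → strictly worse (loss $9249.7).
$27617.5: inside the interval → strictly worse (loss $11547).
Count: 3.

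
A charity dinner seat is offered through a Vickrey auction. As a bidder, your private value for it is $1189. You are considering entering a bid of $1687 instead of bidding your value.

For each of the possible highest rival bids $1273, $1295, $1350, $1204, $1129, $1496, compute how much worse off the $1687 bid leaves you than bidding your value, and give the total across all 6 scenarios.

The deviation costs you only when the competing bid falls strictly between $1189 and $1687; elsewhere both bids give the same outcome.
$1273: truthful payoff $0, deviation payoff −$84 → loss $84.
$1295: truthful payoff $0, deviation payoff −$106 → loss $106.
$1350: truthful payoff $0, deviation payoff −$161 → loss $161.
$1204: truthful payoff $0, deviation payoff −$15 → loss $15.
$1129: outcomes coincide → loss $0.
$1496: truthful payoff $0, deviation payoff −$307 → loss $307.
Total loss = $84 + $106 + $161 + $15 + $307 = $673.

$673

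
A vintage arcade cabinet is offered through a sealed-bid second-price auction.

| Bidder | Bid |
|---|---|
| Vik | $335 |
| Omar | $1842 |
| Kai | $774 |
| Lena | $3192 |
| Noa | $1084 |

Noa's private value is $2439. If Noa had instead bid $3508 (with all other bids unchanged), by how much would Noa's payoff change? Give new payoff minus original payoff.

−$753

The highest bid among the other bidders is $3192; Noa's bid doesn't change that.
Original bid $1084: Noa is not highest (top rival bid is $3192); payoff $0.
Alternative bid $3508: Noa is highest, pays the top rival bid $3192; payoff $2439 − $3192 = −$753.
Change in payoff = −$753 − ($0) = −$753.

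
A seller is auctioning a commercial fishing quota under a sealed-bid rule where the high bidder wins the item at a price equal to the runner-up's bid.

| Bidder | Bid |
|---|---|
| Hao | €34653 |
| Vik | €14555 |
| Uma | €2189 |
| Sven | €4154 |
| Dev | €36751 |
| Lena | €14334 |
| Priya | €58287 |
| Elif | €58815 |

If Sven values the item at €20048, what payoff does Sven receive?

Highest bid: Elif at €58815, so Elif wins.
Second-highest bid: Priya at €58287 — that is the price the winner pays.
Sven did not win, so Sven pays nothing and receives nothing: payoff €0.

€0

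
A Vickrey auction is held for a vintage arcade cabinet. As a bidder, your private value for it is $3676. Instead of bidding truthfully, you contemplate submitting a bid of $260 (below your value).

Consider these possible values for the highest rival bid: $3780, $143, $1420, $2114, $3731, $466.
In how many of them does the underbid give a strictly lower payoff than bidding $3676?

The deviation hurts exactly when the highest competing bid lies strictly between $260 and $3676 — underbidding then forfeits a profitable win.
$3780: above both → same outcome either way.
$143: below both → same outcome either way.
$1420: inside the interval → strictly worse (loss $2256).
$2114: inside the interval → strictly worse (loss $1562).
$3731: above both → same outcome either way.
$466: inside the interval → strictly worse (loss $3210).
Count: 3.

3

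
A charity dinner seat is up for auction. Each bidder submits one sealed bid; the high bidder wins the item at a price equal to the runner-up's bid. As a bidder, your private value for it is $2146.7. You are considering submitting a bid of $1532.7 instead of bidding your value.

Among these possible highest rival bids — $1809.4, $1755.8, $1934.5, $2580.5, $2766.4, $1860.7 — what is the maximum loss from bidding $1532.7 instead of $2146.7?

$1809.4: truthful gives $337.3, deviation gives $0 → loss $337.3.
$1755.8: truthful gives $390.9, deviation gives $0 → loss $390.9.
$1934.5: truthful gives $212.2, deviation gives $0 → loss $212.2.
$2580.5: same outcome either way → loss $0.
$2766.4: same outcome either way → loss $0.
$1860.7: truthful gives $286, deviation gives $0 → loss $286.
Maximum loss: $390.9.

$390.9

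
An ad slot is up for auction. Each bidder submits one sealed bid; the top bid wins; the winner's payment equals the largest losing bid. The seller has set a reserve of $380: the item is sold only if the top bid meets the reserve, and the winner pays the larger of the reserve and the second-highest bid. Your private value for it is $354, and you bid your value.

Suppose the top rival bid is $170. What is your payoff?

Your bid $354 is the highest bid but falls below the reserve $380, so the item goes unsold. Payoff $0.

$0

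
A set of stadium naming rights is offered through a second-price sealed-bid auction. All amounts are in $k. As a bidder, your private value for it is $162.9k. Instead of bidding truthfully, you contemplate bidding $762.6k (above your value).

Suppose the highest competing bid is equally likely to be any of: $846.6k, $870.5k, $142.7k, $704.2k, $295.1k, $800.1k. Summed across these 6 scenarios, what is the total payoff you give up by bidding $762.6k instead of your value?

The deviation costs you only when the competing bid falls strictly between $162.9k and $762.6k; elsewhere both bids give the same outcome.
$846.6k: outcomes coincide → loss $0k.
$870.5k: outcomes coincide → loss $0k.
$142.7k: outcomes coincide → loss $0k.
$704.2k: truthful payoff $0k, deviation payoff −$541.3k → loss $541.3k.
$295.1k: truthful payoff $0k, deviation payoff −$132.2k → loss $132.2k.
$800.1k: outcomes coincide → loss $0k.
Total loss = $541.3k + $132.2k = $673.5k.

$673.5k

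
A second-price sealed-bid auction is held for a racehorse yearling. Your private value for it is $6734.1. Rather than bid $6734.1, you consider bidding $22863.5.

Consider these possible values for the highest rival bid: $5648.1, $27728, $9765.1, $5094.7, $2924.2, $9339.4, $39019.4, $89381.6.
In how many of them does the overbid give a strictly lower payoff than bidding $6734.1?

2

The deviation hurts exactly when the highest competing bid lies strictly between $6734.1 and $22863.5 — overbidding then wins at a price above your value.
$5648.1: below both → same outcome either way.
$27728: above both → same outcome either way.
$9765.1: inside the interval → strictly worse (loss $3031).
$5094.7: below both → same outcome either way.
$2924.2: below both → same outcome either way.
$9339.4: inside the interval → strictly worse (loss $2605.3).
$39019.4: above both → same outcome either way.
$89381.6: above both → same outcome either way.
Count: 2.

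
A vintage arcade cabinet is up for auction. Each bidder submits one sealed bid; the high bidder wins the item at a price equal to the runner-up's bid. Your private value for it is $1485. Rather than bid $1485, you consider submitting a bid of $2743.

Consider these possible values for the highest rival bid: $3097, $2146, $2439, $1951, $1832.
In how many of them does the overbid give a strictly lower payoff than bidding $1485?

The deviation hurts exactly when the highest competing bid lies strictly between $1485 and $2743 — overbidding then wins at a price above your value.
$3097: above both → same outcome either way.
$2146: inside the interval → strictly worse (loss $661).
$2439: inside the interval → strictly worse (loss $954).
$1951: inside the interval → strictly worse (loss $466).
$1832: inside the interval → strictly worse (loss $347).
Count: 4.

4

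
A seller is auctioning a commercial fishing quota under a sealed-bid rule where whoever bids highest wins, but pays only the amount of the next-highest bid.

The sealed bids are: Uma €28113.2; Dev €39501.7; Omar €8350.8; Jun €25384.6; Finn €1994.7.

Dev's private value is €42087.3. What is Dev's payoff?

Highest bid: Dev at €39501.7, so Dev wins.
Second-highest bid: Uma at €28113.2 — that is the price the winner pays.
Dev's payoff = value − price = €42087.3 − €28113.2 = €13974.1.

€13974.1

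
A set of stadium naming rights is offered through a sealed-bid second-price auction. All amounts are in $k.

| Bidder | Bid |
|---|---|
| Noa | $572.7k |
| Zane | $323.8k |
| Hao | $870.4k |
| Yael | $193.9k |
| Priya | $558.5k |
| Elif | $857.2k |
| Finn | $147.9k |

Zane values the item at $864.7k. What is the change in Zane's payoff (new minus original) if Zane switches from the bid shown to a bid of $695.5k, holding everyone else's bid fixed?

$0k

The highest bid among the other bidders is $870.4k; Zane's bid doesn't change that.
Original bid $323.8k: Zane is not highest (top rival bid is $870.4k); payoff $0k.
Alternative bid $695.5k: Zane is not highest (top rival bid is $870.4k); payoff $0k.
Change in payoff = $0k − ($0k) = $0k.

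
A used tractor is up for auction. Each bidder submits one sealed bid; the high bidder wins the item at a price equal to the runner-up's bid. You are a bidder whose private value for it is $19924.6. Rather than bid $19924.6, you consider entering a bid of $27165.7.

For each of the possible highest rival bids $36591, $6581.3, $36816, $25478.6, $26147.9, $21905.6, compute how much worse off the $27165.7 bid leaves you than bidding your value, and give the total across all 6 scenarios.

$13758.3

The deviation costs you only when the competing bid falls strictly between $19924.6 and $27165.7; elsewhere both bids give the same outcome.
$36591: outcomes coincide → loss $0.
$6581.3: outcomes coincide → loss $0.
$36816: outcomes coincide → loss $0.
$25478.6: truthful payoff $0, deviation payoff −$5554 → loss $5554.
$26147.9: truthful payoff $0, deviation payoff −$6223.3 → loss $6223.3.
$21905.6: truthful payoff $0, deviation payoff −$1981 → loss $1981.
Total loss = $5554 + $6223.3 + $1981 = $13758.3.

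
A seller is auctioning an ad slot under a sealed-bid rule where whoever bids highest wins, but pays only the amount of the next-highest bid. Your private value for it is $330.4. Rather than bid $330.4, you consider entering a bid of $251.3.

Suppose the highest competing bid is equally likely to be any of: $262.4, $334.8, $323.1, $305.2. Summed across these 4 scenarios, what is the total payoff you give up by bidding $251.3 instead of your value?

The deviation costs you only when the competing bid falls strictly between $251.3 and $330.4; elsewhere both bids give the same outcome.
$262.4: truthful payoff $68, deviation payoff $0 → loss $68.
$334.8: outcomes coincide → loss $0.
$323.1: truthful payoff $7.3, deviation payoff $0 → loss $7.3.
$305.2: truthful payoff $25.2, deviation payoff $0 → loss $25.2.
Total loss = $68 + $7.3 + $25.2 = $100.5.

$100.5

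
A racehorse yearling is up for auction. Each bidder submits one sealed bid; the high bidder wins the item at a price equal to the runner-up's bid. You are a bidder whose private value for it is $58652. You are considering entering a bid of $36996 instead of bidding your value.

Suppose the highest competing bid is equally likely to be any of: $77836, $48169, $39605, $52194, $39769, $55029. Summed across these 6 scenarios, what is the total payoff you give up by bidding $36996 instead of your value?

$58494

The deviation costs you only when the competing bid falls strictly between $36996 and $58652; elsewhere both bids give the same outcome.
$77836: outcomes coincide → loss $0.
$48169: truthful payoff $10483, deviation payoff $0 → loss $10483.
$39605: truthful payoff $19047, deviation payoff $0 → loss $19047.
$52194: truthful payoff $6458, deviation payoff $0 → loss $6458.
$39769: truthful payoff $18883, deviation payoff $0 → loss $18883.
$55029: truthful payoff $3623, deviation payoff $0 → loss $3623.
Total loss = $10483 + $19047 + $6458 + $18883 + $3623 = $58494.
In a second-price auction your bid sets only whether you win, not what you pay, so bidding your true value is weakly dominant.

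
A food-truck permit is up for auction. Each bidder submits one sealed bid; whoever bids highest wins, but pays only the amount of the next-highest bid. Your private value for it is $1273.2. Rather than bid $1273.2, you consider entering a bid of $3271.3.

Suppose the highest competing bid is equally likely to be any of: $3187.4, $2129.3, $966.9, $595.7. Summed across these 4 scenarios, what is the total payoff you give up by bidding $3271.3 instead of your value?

$2770.3

The deviation costs you only when the competing bid falls strictly between $1273.2 and $3271.3; elsewhere both bids give the same outcome.
$3187.4: truthful payoff $0, deviation payoff −$1914.2 → loss $1914.2.
$2129.3: truthful payoff $0, deviation payoff −$856.1 → loss $856.1.
$966.9: outcomes coincide → loss $0.
$595.7: outcomes coincide → loss $0.
Total loss = $1914.2 + $856.1 = $2770.3.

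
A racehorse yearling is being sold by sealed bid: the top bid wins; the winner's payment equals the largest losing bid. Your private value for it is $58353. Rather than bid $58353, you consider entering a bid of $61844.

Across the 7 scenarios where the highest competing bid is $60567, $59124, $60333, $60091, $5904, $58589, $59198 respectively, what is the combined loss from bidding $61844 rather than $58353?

$7784

The deviation costs you only when the competing bid falls strictly between $58353 and $61844; elsewhere both bids give the same outcome.
$60567: truthful payoff $0, deviation payoff −$2214 → loss $2214.
$59124: truthful payoff $0, deviation payoff −$771 → loss $771.
$60333: truthful payoff $0, deviation payoff −$1980 → loss $1980.
$60091: truthful payoff $0, deviation payoff −$1738 → loss $1738.
$5904: outcomes coincide → loss $0.
$58589: truthful payoff $0, deviation payoff −$236 → loss $236.
$59198: truthful payoff $0, deviation payoff −$845 → loss $845.
Total loss = $2214 + $771 + $1980 + $1738 + $236 + $845 = $7784.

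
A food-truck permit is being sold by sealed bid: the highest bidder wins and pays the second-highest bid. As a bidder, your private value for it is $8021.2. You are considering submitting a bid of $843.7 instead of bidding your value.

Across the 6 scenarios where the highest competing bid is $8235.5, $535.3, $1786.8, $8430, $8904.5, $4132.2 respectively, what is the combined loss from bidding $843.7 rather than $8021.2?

The deviation costs you only when the competing bid falls strictly between $843.7 and $8021.2; elsewhere both bids give the same outcome.
$8235.5: outcomes coincide → loss $0.
$535.3: outcomes coincide → loss $0.
$1786.8: truthful payoff $6234.4, deviation payoff $0 → loss $6234.4.
$8430: outcomes coincide → loss $0.
$8904.5: outcomes coincide → loss $0.
$4132.2: truthful payoff $3889, deviation payoff $0 → loss $3889.
Total loss = $6234.4 + $3889 = $10123.4.

$10123.4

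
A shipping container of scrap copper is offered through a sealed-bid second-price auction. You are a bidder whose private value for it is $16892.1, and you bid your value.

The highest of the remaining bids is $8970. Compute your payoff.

Your bid $16892.1 exceeds the highest competing bid $8970, so you win.
In a second-price auction the winner pays the second-highest bid, $8970.
Payoff = value − price = $16892.1 − $8970 = $7922.1.

$7922.1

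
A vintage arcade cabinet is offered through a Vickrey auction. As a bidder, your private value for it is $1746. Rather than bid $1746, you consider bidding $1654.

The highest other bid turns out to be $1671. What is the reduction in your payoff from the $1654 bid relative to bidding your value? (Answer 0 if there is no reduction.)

$75

Bidding your value $1746: you win (since $1746 > $1671) and pay $1671. Payoff $75.
Bidding $1654: you lose. Payoff $0.
The competing bid $1671 lies between your shaded bid and your value, so underbidding forfeits an item you could have won at a profitable price.
Loss from deviating = $75 − ($0) = $75.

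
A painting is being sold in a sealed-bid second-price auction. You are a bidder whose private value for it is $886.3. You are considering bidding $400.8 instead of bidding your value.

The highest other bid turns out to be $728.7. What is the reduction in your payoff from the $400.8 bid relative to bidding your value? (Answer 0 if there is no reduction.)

$157.6

Bidding your value $886.3: you win (since $886.3 > $728.7) and pay $728.7. Payoff $157.6.
Bidding $400.8: you lose. Payoff $0.
The competing bid $728.7 lies between your shaded bid and your value, so underbidding forfeits an item you could have won at a profitable price.
Loss from deviating = $157.6 − ($0) = $157.6.
In a second-price auction your bid sets only whether you win, not what you pay, so bidding your true value is weakly dominant.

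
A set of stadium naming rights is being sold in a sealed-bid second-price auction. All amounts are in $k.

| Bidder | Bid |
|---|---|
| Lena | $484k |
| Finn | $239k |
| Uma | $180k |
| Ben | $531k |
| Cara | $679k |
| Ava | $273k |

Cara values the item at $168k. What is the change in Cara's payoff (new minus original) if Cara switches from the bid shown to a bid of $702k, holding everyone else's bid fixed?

$0k

The highest bid among the other bidders is $531k; Cara's bid doesn't change that.
Original bid $679k: Cara is highest, pays the top rival bid $531k; payoff $168k − $531k = −$363k.
Alternative bid $702k: Cara is highest, pays the top rival bid $531k; payoff $168k − $531k = −$363k.
Change in payoff = −$363k − (−$363k) = $0k.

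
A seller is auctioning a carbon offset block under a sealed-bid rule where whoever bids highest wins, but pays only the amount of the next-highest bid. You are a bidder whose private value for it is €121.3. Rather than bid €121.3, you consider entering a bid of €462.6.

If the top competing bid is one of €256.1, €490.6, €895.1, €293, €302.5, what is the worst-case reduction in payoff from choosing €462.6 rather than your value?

€181.2

€256.1: truthful gives €0, deviation gives −€134.8 → loss €134.8.
€490.6: same outcome either way → loss €0.
€895.1: same outcome either way → loss €0.
€293: truthful gives €0, deviation gives −€171.7 → loss €171.7.
€302.5: truthful gives €0, deviation gives −€181.2 → loss €181.2.
Maximum loss: €181.2.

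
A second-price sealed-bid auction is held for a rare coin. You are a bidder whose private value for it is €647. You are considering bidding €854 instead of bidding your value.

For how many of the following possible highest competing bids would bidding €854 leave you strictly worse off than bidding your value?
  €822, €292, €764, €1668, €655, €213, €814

The deviation hurts exactly when the highest competing bid lies strictly between €647 and €854 — overbidding then wins at a price above your value.
€822: inside the interval → strictly worse (loss €175).
€292: below both → same outcome either way.
€764: inside the interval → strictly worse (loss €117).
€1668: above both → same outcome either way.
€655: inside the interval → strictly worse (loss €8).
€213: below both → same outcome either way.
€814: inside the interval → strictly worse (loss €167).
Count: 4.

4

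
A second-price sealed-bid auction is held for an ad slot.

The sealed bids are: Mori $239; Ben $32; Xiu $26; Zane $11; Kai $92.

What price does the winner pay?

$92

Highest bid: Mori at $239, so Mori wins.
Second-highest bid: Kai at $92 — that is the price the winner pays.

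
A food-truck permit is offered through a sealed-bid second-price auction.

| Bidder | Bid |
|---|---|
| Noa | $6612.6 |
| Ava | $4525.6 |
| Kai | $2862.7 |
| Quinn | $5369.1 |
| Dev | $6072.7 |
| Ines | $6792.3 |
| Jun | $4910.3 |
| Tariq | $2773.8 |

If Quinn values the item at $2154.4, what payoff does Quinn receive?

Highest bid: Ines at $6792.3, so Ines wins.
Second-highest bid: Noa at $6612.6 — that is the price the winner pays.
Quinn did not win, so Quinn pays nothing and receives nothing: payoff $0.

$0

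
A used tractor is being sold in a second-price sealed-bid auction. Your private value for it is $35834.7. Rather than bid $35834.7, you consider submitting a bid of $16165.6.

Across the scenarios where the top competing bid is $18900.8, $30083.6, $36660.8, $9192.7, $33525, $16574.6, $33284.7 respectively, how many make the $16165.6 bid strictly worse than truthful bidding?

5

The deviation hurts exactly when the highest competing bid lies strictly between $16165.6 and $35834.7 — underbidding then forfeits a profitable win.
$18900.8: inside the interval → strictly worse (loss $16933.9).
$30083.6: inside the interval → strictly worse (loss $5751.1).
$36660.8: above both → same outcome either way.
$9192.7: below both → same outcome either way.
$33525: inside the interval → strictly worse (loss $2309.7).
$16574.6: inside the interval → strictly worse (loss $19260.1).
$33284.7: inside the interval → strictly worse (loss $2550).
Count: 5.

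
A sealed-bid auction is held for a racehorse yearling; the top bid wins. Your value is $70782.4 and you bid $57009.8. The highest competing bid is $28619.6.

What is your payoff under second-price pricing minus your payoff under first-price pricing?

$28390.2

You have the highest bid, so you win under either rule.
Second-price: pay $28619.6 → payoff $42162.8.
First-price: pay your own bid $57009.8 → payoff $13772.6.
Difference = $42162.8 − ($13772.6) = $28390.2.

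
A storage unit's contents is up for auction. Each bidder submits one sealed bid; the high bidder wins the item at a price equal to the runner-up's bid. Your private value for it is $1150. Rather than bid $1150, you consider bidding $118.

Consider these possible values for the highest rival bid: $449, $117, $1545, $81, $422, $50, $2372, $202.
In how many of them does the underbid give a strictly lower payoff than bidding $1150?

3

The deviation hurts exactly when the highest competing bid lies strictly between $118 and $1150 — underbidding then forfeits a profitable win.
$449: inside the interval → strictly worse (loss $701).
$117: below both → same outcome either way.
$1545: above both → same outcome either way.
$81: below both → same outcome either way.
$422: inside the interval → strictly worse (loss $728).
$50: below both → same outcome either way.
$2372: above both → same outcome either way.
$202: inside the interval → strictly worse (loss $948).
Count: 3.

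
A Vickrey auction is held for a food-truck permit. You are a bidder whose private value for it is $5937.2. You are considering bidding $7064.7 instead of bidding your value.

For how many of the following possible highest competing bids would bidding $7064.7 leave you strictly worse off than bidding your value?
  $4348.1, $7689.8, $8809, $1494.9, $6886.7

1

The deviation hurts exactly when the highest competing bid lies strictly between $5937.2 and $7064.7 — overbidding then wins at a price above your value.
$4348.1: below both → same outcome either way.
$7689.8: above both → same outcome either way.
$8809: above both → same outcome either way.
$1494.9: below both → same outcome either way.
$6886.7: inside the interval → strictly worse (loss $949.5).
Count: 1.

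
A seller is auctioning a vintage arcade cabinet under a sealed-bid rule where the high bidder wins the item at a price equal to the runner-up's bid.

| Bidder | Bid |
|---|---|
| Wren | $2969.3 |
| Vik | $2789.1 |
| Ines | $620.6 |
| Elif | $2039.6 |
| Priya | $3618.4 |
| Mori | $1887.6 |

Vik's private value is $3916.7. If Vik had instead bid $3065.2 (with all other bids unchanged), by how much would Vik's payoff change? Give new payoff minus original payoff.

$0

The highest bid among the other bidders is $3618.4; Vik's bid doesn't change that.
Original bid $2789.1: Vik is not highest (top rival bid is $3618.4); payoff $0.
Alternative bid $3065.2: Vik is not highest (top rival bid is $3618.4); payoff $0.
Change in payoff = $0 − ($0) = $0.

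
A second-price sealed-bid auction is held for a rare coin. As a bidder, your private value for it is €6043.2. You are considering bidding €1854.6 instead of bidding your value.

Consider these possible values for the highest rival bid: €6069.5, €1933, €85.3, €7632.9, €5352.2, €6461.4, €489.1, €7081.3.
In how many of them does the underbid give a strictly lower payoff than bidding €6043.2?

The deviation hurts exactly when the highest competing bid lies strictly between €1854.6 and €6043.2 — underbidding then forfeits a profitable win.
€6069.5: above both → same outcome either way.
€1933: inside the interval → strictly worse (loss €4110.2).
€85.3: below both → same outcome either way.
€7632.9: above both → same outcome either way.
€5352.2: inside the interval → strictly worse (loss €691).
€6461.4: above both → same outcome either way.
€489.1: below both → same outcome either way.
€7081.3: above both → same outcome either way.
Count: 2.

2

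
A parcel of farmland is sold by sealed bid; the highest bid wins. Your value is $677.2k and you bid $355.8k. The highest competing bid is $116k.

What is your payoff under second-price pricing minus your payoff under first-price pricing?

You have the highest bid, so you win under either rule.
Second-price: pay $116k → payoff $561.2k.
First-price: pay your own bid $355.8k → payoff $321.4k.
Difference = $561.2k − ($321.4k) = $239.8k.

$239.8k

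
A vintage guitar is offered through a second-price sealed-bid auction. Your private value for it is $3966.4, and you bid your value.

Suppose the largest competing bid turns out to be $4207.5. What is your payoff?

$0

Your bid $3966.4 is below the highest competing bid $4207.5, so you lose.
A losing bidder pays nothing and receives nothing: payoff = $0.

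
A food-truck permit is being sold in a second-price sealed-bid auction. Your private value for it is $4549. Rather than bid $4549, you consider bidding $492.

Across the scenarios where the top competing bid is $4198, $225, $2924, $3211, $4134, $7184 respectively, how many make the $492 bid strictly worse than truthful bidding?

The deviation hurts exactly when the highest competing bid lies strictly between $492 and $4549 — underbidding then forfeits a profitable win.
$4198: inside the interval → strictly worse (loss $351).
$225: below both → same outcome either way.
$2924: inside the interval → strictly worse (loss $1625).
$3211: inside the interval → strictly worse (loss $1338).
$4134: inside the interval → strictly worse (loss $415).
$7184: above both → same outcome either way.
Count: 4.

4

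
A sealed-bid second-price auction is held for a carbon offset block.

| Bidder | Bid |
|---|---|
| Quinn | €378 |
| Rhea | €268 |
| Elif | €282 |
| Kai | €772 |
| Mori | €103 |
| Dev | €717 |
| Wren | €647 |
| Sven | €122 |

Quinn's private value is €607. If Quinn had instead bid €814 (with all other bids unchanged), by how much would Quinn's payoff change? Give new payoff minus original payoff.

−€165

The highest bid among the other bidders is €772; Quinn's bid doesn't change that.
Original bid €378: Quinn is not highest (top rival bid is €772); payoff €0.
Alternative bid €814: Quinn is highest, pays the top rival bid €772; payoff €607 − €772 = −€165.
Change in payoff = −€165 − (€0) = −€165.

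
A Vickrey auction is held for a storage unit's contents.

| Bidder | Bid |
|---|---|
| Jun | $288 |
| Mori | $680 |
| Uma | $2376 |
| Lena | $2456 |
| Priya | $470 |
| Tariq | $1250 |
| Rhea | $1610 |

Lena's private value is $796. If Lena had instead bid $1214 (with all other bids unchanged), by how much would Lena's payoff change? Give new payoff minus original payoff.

$1580

The highest bid among the other bidders is $2376; Lena's bid doesn't change that.
Original bid $2456: Lena is highest, pays the top rival bid $2376; payoff $796 − $2376 = −$1580.
Alternative bid $1214: Lena is not highest (top rival bid is $2376); payoff $0.
Change in payoff = $0 − (−$1580) = $1580.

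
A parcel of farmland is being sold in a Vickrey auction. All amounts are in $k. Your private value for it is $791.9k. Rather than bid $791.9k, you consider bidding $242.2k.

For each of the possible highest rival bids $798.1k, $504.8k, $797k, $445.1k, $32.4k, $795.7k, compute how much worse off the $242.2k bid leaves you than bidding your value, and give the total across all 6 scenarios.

$633.9k

The deviation costs you only when the competing bid falls strictly between $242.2k and $791.9k; elsewhere both bids give the same outcome.
$798.1k: outcomes coincide → loss $0k.
$504.8k: truthful payoff $287.1k, deviation payoff $0k → loss $287.1k.
$797k: outcomes coincide → loss $0k.
$445.1k: truthful payoff $346.8k, deviation payoff $0k → loss $346.8k.
$32.4k: outcomes coincide → loss $0k.
$795.7k: outcomes coincide → loss $0k.
Total loss = $287.1k + $346.8k = $633.9k.
Because the price is fixed by the runner-up's bid, deviating from your value can only change a good outcome into a bad one — never the reverse.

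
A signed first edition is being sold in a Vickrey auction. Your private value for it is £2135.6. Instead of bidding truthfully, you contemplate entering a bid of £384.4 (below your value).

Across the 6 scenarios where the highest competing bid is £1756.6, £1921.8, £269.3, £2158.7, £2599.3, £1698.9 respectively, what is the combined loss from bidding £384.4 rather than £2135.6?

The deviation costs you only when the competing bid falls strictly between £384.4 and £2135.6; elsewhere both bids give the same outcome.
£1756.6: truthful payoff £379, deviation payoff £0 → loss £379.
£1921.8: truthful payoff £213.8, deviation payoff £0 → loss £213.8.
£269.3: outcomes coincide → loss £0.
£2158.7: outcomes coincide → loss £0.
£2599.3: outcomes coincide → loss £0.
£1698.9: truthful payoff £436.7, deviation payoff £0 → loss £436.7.
Total loss = £379 + £213.8 + £436.7 = £1029.5.

£1029.5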